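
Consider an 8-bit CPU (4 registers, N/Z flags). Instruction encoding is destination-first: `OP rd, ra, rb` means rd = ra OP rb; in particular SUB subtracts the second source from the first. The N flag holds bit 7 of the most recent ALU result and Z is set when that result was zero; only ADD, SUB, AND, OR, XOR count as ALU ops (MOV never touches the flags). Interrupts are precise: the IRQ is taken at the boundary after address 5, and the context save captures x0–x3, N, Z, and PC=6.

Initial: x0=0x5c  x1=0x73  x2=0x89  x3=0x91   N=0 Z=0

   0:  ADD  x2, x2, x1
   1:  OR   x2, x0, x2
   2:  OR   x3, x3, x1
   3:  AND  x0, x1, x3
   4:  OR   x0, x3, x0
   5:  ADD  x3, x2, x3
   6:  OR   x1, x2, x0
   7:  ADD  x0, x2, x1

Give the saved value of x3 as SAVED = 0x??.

SAVED = 0xef

after  0: x0=0x5c x1=0x73 x2=0xfc x3=0x91  N=1 Z=0
after  1: x0=0x5c x1=0x73 x2=0xfc x3=0x91  N=1 Z=0
after  2: x0=0x5c x1=0x73 x2=0xfc x3=0xf3  N=1 Z=0
after  3: x0=0x73 x1=0x73 x2=0xfc x3=0xf3  N=0 Z=0
after  4: x0=0xf3 x1=0x73 x2=0xfc x3=0xf3  N=1 Z=0
after  5: x0=0xf3 x1=0x73 x2=0xfc x3=0xef  N=1 Z=0
-- IRQ taken; context saved, return-PC = 6 --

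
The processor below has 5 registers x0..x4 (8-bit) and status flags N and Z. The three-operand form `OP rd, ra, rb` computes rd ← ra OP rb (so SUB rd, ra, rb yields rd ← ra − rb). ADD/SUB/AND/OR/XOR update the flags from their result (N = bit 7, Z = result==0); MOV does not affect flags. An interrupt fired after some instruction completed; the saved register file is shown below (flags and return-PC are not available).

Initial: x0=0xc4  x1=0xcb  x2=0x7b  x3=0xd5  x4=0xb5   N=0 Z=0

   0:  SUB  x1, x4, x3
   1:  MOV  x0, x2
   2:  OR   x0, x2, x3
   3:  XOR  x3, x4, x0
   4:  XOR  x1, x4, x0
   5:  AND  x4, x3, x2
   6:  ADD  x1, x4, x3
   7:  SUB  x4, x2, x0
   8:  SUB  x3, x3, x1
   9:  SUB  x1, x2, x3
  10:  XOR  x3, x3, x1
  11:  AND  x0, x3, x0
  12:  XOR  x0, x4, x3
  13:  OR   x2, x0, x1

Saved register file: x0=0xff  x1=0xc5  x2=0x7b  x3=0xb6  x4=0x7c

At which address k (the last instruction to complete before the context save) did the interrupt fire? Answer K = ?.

K = 9

after  0: x0=0xc4 x1=0xe0 x2=0x7b x3=0xd5 x4=0xb5  N=1 Z=0
after  1: x0=0x7b x1=0xe0 x2=0x7b x3=0xd5 x4=0xb5  N=1 Z=0
after  2: x0=0xff x1=0xe0 x2=0x7b x3=0xd5 x4=0xb5  N=1 Z=0
after  3: x0=0xff x1=0xe0 x2=0x7b x3=0x4a x4=0xb5  N=0 Z=0
after  4: x0=0xff x1=0x4a x2=0x7b x3=0x4a x4=0xb5  N=0 Z=0
after  5: x0=0xff x1=0x4a x2=0x7b x3=0x4a x4=0x4a  N=0 Z=0
after  6: x0=0xff x1=0x94 x2=0x7b x3=0x4a x4=0x4a  N=1 Z=0
after  7: x0=0xff x1=0x94 x2=0x7b x3=0x4a x4=0x7c  N=0 Z=0
after  8: x0=0xff x1=0x94 x2=0x7b x3=0xb6 x4=0x7c  N=1 Z=0
after  9: x0=0xff x1=0xc5 x2=0x7b x3=0xb6 x4=0x7c  N=1 Z=0
-- IRQ taken; context saved, return-PC = 10 --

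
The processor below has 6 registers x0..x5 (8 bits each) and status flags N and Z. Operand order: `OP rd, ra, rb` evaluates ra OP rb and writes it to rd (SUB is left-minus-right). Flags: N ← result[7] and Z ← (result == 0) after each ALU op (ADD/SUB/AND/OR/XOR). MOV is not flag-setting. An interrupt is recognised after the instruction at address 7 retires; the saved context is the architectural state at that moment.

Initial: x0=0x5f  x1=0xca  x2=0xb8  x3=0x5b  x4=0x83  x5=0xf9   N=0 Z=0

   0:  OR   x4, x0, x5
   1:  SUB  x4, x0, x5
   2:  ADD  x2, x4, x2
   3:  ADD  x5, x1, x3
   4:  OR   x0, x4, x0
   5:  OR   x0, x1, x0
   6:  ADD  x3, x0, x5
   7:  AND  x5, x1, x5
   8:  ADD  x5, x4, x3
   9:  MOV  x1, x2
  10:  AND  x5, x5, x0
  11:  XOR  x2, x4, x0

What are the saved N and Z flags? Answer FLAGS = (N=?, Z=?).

FLAGS = (N=0, Z=1)

after  0: x0=0x5f x1=0xca x2=0xb8 x3=0x5b x4=0xff x5=0xf9  N=1 Z=0
after  1: x0=0x5f x1=0xca x2=0xb8 x3=0x5b x4=0x66 x5=0xf9  N=0 Z=0
after  2: x0=0x5f x1=0xca x2=0x1e x3=0x5b x4=0x66 x5=0xf9  N=0 Z=0
after  3: x0=0x5f x1=0xca x2=0x1e x3=0x5b x4=0x66 x5=0x25  N=0 Z=0
after  4: x0=0x7f x1=0xca x2=0x1e x3=0x5b x4=0x66 x5=0x25  N=0 Z=0
after  5: x0=0xff x1=0xca x2=0x1e x3=0x5b x4=0x66 x5=0x25  N=1 Z=0
after  6: x0=0xff x1=0xca x2=0x1e x3=0x24 x4=0x66 x5=0x25  N=0 Z=0
after  7: x0=0xff x1=0xca x2=0x1e x3=0x24 x4=0x66 x5=0x00  N=0 Z=1
-- IRQ taken; context saved, return-PC = 8 --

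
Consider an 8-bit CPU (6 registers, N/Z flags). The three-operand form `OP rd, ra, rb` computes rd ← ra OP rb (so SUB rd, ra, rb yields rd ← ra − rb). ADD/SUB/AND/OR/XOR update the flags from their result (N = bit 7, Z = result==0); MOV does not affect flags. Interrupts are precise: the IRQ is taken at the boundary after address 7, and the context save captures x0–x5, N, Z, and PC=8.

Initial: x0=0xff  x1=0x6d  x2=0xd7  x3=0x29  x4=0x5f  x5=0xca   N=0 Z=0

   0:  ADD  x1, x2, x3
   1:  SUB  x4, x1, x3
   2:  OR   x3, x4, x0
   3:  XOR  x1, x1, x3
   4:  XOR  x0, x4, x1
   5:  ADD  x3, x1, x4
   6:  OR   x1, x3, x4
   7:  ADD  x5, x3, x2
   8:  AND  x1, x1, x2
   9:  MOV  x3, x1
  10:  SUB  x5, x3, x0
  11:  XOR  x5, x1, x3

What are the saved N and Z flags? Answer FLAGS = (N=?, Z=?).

after  0: x0=0xff x1=0x00 x2=0xd7 x3=0x29 x4=0x5f x5=0xca  N=0 Z=1
after  1: x0=0xff x1=0x00 x2=0xd7 x3=0x29 x4=0xd7 x5=0xca  N=1 Z=0
after  2: x0=0xff x1=0x00 x2=0xd7 x3=0xff x4=0xd7 x5=0xca  N=1 Z=0
after  3: x0=0xff x1=0xff x2=0xd7 x3=0xff x4=0xd7 x5=0xca  N=1 Z=0
after  4: x0=0x28 x1=0xff x2=0xd7 x3=0xff x4=0xd7 x5=0xca  N=0 Z=0
after  5: x0=0x28 x1=0xff x2=0xd7 x3=0xd6 x4=0xd7 x5=0xca  N=1 Z=0
after  6: x0=0x28 x1=0xd7 x2=0xd7 x3=0xd6 x4=0xd7 x5=0xca  N=1 Z=0
after  7: x0=0x28 x1=0xd7 x2=0xd7 x3=0xd6 x4=0xd7 x5=0xad  N=1 Z=0
-- IRQ taken; context saved, return-PC = 8 --

FLAGS = (N=1, Z=0)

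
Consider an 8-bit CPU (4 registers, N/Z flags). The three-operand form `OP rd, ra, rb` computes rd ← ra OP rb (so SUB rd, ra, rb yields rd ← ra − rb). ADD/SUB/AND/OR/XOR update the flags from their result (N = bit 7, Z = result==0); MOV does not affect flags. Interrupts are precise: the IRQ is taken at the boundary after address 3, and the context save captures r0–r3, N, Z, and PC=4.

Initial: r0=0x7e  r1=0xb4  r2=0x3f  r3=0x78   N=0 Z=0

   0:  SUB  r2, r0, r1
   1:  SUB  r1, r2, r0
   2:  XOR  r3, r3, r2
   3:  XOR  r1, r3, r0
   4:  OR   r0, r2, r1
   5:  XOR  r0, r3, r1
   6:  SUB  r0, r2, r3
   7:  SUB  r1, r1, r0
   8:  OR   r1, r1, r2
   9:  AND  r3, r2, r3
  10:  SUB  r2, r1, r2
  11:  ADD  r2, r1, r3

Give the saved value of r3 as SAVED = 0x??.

after  0: r0=0x7e r1=0xb4 r2=0xca r3=0x78  N=1 Z=0
after  1: r0=0x7e r1=0x4c r2=0xca r3=0x78  N=0 Z=0
after  2: r0=0x7e r1=0x4c r2=0xca r3=0xb2  N=1 Z=0
after  3: r0=0x7e r1=0xcc r2=0xca r3=0xb2  N=1 Z=0
-- IRQ taken; context saved, return-PC = 4 --

SAVED = 0xb2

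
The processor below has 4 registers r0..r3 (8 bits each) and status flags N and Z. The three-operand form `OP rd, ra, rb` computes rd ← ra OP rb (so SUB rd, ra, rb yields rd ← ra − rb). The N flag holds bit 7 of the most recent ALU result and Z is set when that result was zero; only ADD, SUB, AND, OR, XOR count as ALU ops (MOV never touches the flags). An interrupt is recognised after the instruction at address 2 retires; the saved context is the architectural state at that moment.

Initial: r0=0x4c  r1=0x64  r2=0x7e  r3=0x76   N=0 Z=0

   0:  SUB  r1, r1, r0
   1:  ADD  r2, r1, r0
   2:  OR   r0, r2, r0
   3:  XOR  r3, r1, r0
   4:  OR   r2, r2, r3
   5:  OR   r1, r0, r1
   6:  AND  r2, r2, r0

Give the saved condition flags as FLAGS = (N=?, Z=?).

after  0: r0=0x4c r1=0x18 r2=0x7e r3=0x76  N=0 Z=0
after  1: r0=0x4c r1=0x18 r2=0x64 r3=0x76  N=0 Z=0
after  2: r0=0x6c r1=0x18 r2=0x64 r3=0x76  N=0 Z=0
-- IRQ taken; context saved, return-PC = 3 --

FLAGS = (N=0, Z=0)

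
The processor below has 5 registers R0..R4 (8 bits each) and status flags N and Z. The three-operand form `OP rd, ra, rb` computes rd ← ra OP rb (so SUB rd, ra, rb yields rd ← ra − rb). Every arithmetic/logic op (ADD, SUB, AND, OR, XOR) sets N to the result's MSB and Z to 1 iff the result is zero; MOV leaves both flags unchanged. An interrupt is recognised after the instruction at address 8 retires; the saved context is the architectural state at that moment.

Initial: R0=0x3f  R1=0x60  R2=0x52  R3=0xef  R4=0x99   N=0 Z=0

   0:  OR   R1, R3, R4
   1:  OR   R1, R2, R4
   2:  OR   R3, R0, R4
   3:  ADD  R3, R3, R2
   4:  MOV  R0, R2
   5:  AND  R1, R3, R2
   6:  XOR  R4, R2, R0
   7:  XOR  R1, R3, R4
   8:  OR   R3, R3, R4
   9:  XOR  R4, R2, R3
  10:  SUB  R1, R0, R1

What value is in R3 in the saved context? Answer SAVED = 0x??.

SAVED = 0x11

after  0: R0=0x3f R1=0xff R2=0x52 R3=0xef R4=0x99  N=1 Z=0
after  1: R0=0x3f R1=0xdb R2=0x52 R3=0xef R4=0x99  N=1 Z=0
after  2: R0=0x3f R1=0xdb R2=0x52 R3=0xbf R4=0x99  N=1 Z=0
after  3: R0=0x3f R1=0xdb R2=0x52 R3=0x11 R4=0x99  N=0 Z=0
after  4: R0=0x52 R1=0xdb R2=0x52 R3=0x11 R4=0x99  N=0 Z=0
after  5: R0=0x52 R1=0x10 R2=0x52 R3=0x11 R4=0x99  N=0 Z=0
after  6: R0=0x52 R1=0x10 R2=0x52 R3=0x11 R4=0x00  N=0 Z=1
after  7: R0=0x52 R1=0x11 R2=0x52 R3=0x11 R4=0x00  N=0 Z=0
after  8: R0=0x52 R1=0x11 R2=0x52 R3=0x11 R4=0x00  N=0 Z=0
-- IRQ taken; context saved, return-PC = 9 --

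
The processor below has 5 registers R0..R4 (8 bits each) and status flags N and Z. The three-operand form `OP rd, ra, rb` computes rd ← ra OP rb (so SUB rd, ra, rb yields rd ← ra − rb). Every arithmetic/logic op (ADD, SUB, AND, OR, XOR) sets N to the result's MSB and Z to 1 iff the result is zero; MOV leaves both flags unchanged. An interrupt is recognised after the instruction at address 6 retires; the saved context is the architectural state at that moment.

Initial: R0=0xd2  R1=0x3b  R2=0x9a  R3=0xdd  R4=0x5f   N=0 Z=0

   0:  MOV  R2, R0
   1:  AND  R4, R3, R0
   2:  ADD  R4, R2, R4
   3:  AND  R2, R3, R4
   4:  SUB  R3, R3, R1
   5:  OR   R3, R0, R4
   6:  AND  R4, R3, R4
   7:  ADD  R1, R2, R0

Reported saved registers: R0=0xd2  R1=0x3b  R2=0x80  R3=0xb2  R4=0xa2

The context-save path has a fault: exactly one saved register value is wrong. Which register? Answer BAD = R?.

BAD = R3

after  0: R0=0xd2 R1=0x3b R2=0xd2 R3=0xdd R4=0x5f  N=0 Z=0
after  1: R0=0xd2 R1=0x3b R2=0xd2 R3=0xdd R4=0xd0  N=1 Z=0
after  2: R0=0xd2 R1=0x3b R2=0xd2 R3=0xdd R4=0xa2  N=1 Z=0
after  3: R0=0xd2 R1=0x3b R2=0x80 R3=0xdd R4=0xa2  N=1 Z=0
after  4: R0=0xd2 R1=0x3b R2=0x80 R3=0xa2 R4=0xa2  N=1 Z=0
after  5: R0=0xd2 R1=0x3b R2=0x80 R3=0xf2 R4=0xa2  N=1 Z=0
after  6: R0=0xd2 R1=0x3b R2=0x80 R3=0xf2 R4=0xa2  N=1 Z=0
-- IRQ taken; context saved, return-PC = 7 --
mismatch: R3: reported 0xb2 vs actual 0xf2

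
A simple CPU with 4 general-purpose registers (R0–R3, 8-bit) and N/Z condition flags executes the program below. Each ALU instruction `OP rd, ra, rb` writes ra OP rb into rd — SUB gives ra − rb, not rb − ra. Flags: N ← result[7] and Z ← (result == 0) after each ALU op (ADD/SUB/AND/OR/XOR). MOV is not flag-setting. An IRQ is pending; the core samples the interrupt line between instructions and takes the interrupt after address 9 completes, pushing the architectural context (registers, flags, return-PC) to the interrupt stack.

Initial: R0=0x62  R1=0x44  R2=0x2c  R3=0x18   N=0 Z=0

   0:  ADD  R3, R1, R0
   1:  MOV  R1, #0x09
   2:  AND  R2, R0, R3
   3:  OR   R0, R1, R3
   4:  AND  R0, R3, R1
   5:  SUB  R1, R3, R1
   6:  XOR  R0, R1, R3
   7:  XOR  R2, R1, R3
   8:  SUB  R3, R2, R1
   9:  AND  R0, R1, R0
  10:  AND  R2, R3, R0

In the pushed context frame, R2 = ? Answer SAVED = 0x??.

after  0: R0=0x62 R1=0x44 R2=0x2c R3=0xa6  N=1 Z=0
after  1: R0=0x62 R1=0x09 R2=0x2c R3=0xa6  N=1 Z=0
after  2: R0=0x62 R1=0x09 R2=0x22 R3=0xa6  N=0 Z=0
after  3: R0=0xaf R1=0x09 R2=0x22 R3=0xa6  N=1 Z=0
after  4: R0=0x00 R1=0x09 R2=0x22 R3=0xa6  N=0 Z=1
after  5: R0=0x00 R1=0x9d R2=0x22 R3=0xa6  N=1 Z=0
after  6: R0=0x3b R1=0x9d R2=0x22 R3=0xa6  N=0 Z=0
after  7: R0=0x3b R1=0x9d R2=0x3b R3=0xa6  N=0 Z=0
after  8: R0=0x3b R1=0x9d R2=0x3b R3=0x9e  N=1 Z=0
after  9: R0=0x19 R1=0x9d R2=0x3b R3=0x9e  N=0 Z=0
-- IRQ taken; context saved, return-PC = 10 --

SAVED = 0x3b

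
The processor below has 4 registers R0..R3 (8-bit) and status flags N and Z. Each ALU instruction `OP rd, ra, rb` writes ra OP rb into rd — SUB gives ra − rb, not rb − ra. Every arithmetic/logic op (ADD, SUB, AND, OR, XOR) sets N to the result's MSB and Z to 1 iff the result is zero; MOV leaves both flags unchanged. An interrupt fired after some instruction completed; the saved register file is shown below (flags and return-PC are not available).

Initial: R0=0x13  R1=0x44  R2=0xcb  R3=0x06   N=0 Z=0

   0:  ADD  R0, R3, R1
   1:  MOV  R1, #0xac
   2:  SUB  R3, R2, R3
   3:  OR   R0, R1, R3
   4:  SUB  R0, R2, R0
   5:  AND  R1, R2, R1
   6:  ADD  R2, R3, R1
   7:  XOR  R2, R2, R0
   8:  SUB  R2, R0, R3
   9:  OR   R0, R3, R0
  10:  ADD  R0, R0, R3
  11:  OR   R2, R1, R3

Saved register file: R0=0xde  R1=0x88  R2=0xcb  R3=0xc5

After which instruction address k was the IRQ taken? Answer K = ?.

after  0: R0=0x4a R1=0x44 R2=0xcb R3=0x06  N=0 Z=0
after  1: R0=0x4a R1=0xac R2=0xcb R3=0x06  N=0 Z=0
after  2: R0=0x4a R1=0xac R2=0xcb R3=0xc5  N=1 Z=0
after  3: R0=0xed R1=0xac R2=0xcb R3=0xc5  N=1 Z=0
after  4: R0=0xde R1=0xac R2=0xcb R3=0xc5  N=1 Z=0
after  5: R0=0xde R1=0x88 R2=0xcb R3=0xc5  N=1 Z=0
-- IRQ taken; context saved, return-PC = 6 --

K = 5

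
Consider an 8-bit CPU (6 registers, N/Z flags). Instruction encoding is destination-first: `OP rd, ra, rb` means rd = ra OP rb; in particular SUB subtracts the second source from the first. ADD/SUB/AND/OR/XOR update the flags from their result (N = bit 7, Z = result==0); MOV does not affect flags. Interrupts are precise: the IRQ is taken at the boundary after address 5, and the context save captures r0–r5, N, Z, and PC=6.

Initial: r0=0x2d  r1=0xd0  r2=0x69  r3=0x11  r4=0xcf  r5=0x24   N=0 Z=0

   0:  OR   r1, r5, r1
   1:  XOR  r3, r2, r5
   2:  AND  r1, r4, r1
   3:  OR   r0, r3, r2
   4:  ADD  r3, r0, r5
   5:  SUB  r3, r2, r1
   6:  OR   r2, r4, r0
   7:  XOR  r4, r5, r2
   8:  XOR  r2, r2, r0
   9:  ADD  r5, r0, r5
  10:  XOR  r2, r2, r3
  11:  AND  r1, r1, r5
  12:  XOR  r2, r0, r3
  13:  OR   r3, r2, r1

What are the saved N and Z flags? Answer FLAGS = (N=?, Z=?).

FLAGS = (N=1, Z=0)

after  0: r0=0x2d r1=0xf4 r2=0x69 r3=0x11 r4=0xcf r5=0x24  N=1 Z=0
after  1: r0=0x2d r1=0xf4 r2=0x69 r3=0x4d r4=0xcf r5=0x24  N=0 Z=0
after  2: r0=0x2d r1=0xc4 r2=0x69 r3=0x4d r4=0xcf r5=0x24  N=1 Z=0
after  3: r0=0x6d r1=0xc4 r2=0x69 r3=0x4d r4=0xcf r5=0x24  N=0 Z=0
after  4: r0=0x6d r1=0xc4 r2=0x69 r3=0x91 r4=0xcf r5=0x24  N=1 Z=0
after  5: r0=0x6d r1=0xc4 r2=0x69 r3=0xa5 r4=0xcf r5=0x24  N=1 Z=0
-- IRQ taken; context saved, return-PC = 6 --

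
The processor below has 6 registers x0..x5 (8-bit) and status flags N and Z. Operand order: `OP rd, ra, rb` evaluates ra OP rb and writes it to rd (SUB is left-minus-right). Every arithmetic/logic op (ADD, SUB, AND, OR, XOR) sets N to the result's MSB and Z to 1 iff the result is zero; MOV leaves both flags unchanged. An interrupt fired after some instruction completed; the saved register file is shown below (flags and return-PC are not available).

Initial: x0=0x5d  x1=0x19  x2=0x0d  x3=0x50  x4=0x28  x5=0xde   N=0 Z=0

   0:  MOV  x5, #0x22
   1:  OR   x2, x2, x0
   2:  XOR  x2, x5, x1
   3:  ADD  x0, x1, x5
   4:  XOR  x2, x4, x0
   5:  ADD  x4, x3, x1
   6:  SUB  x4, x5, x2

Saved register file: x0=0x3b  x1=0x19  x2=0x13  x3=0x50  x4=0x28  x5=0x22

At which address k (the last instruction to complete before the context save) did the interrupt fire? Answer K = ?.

K = 4

after  0: x0=0x5d x1=0x19 x2=0x0d x3=0x50 x4=0x28 x5=0x22  N=0 Z=0
after  1: x0=0x5d x1=0x19 x2=0x5d x3=0x50 x4=0x28 x5=0x22  N=0 Z=0
after  2: x0=0x5d x1=0x19 x2=0x3b x3=0x50 x4=0x28 x5=0x22  N=0 Z=0
after  3: x0=0x3b x1=0x19 x2=0x3b x3=0x50 x4=0x28 x5=0x22  N=0 Z=0
after  4: x0=0x3b x1=0x19 x2=0x13 x3=0x50 x4=0x28 x5=0x22  N=0 Z=0
-- IRQ taken; context saved, return-PC = 5 --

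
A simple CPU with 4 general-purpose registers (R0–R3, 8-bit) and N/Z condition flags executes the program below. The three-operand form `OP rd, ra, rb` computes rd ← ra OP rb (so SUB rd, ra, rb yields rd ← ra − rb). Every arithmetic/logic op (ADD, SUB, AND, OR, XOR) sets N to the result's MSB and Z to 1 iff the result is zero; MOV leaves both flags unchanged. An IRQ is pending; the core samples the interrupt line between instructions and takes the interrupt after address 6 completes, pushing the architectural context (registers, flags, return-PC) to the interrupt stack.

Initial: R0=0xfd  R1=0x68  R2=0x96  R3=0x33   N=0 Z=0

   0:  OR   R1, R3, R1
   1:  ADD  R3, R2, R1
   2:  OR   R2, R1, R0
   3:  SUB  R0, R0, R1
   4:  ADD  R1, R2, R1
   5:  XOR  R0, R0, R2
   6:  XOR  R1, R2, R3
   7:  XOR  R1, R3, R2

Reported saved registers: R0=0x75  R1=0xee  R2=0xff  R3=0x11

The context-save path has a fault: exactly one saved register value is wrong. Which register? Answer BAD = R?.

after  0: R0=0xfd R1=0x7b R2=0x96 R3=0x33  N=0 Z=0
after  1: R0=0xfd R1=0x7b R2=0x96 R3=0x11  N=0 Z=0
after  2: R0=0xfd R1=0x7b R2=0xff R3=0x11  N=1 Z=0
after  3: R0=0x82 R1=0x7b R2=0xff R3=0x11  N=1 Z=0
after  4: R0=0x82 R1=0x7a R2=0xff R3=0x11  N=0 Z=0
after  5: R0=0x7d R1=0x7a R2=0xff R3=0x11  N=0 Z=0
after  6: R0=0x7d R1=0xee R2=0xff R3=0x11  N=1 Z=0
-- IRQ taken; context saved, return-PC = 7 --
mismatch: R0: reported 0x75 vs actual 0x7d

BAD = R0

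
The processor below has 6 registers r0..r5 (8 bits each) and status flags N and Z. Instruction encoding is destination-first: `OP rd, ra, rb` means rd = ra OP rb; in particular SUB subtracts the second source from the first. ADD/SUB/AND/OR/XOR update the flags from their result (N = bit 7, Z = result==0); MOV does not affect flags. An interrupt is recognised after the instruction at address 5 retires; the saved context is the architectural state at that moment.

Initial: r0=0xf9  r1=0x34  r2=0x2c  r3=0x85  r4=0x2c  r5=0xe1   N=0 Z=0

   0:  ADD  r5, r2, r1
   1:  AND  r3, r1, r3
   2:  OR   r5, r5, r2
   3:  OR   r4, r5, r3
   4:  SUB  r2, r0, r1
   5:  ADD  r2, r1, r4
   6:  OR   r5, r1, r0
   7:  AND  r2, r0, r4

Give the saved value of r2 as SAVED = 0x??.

SAVED = 0xa0

after  0: r0=0xf9 r1=0x34 r2=0x2c r3=0x85 r4=0x2c r5=0x60  N=0 Z=0
after  1: r0=0xf9 r1=0x34 r2=0x2c r3=0x04 r4=0x2c r5=0x60  N=0 Z=0
after  2: r0=0xf9 r1=0x34 r2=0x2c r3=0x04 r4=0x2c r5=0x6c  N=0 Z=0
after  3: r0=0xf9 r1=0x34 r2=0x2c r3=0x04 r4=0x6c r5=0x6c  N=0 Z=0
after  4: r0=0xf9 r1=0x34 r2=0xc5 r3=0x04 r4=0x6c r5=0x6c  N=1 Z=0
after  5: r0=0xf9 r1=0x34 r2=0xa0 r3=0x04 r4=0x6c r5=0x6c  N=1 Z=0
-- IRQ taken; context saved, return-PC = 6 --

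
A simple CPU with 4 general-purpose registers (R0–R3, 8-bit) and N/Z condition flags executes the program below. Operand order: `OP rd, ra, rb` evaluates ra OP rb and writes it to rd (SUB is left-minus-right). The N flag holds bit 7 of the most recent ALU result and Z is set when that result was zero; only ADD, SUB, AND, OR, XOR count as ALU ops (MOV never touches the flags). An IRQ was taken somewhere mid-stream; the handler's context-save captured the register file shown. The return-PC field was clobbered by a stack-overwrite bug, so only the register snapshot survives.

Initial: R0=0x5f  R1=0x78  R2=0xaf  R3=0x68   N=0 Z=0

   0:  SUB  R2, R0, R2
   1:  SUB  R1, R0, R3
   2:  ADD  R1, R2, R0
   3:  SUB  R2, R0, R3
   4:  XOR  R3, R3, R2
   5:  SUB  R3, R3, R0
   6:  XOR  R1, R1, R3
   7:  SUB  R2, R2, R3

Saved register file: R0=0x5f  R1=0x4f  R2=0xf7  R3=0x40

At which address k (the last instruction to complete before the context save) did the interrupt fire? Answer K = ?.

after  0: R0=0x5f R1=0x78 R2=0xb0 R3=0x68  N=1 Z=0
after  1: R0=0x5f R1=0xf7 R2=0xb0 R3=0x68  N=1 Z=0
after  2: R0=0x5f R1=0x0f R2=0xb0 R3=0x68  N=0 Z=0
after  3: R0=0x5f R1=0x0f R2=0xf7 R3=0x68  N=1 Z=0
after  4: R0=0x5f R1=0x0f R2=0xf7 R3=0x9f  N=1 Z=0
after  5: R0=0x5f R1=0x0f R2=0xf7 R3=0x40  N=0 Z=0
after  6: R0=0x5f R1=0x4f R2=0xf7 R3=0x40  N=0 Z=0
-- IRQ taken; context saved, return-PC = 7 --

K = 6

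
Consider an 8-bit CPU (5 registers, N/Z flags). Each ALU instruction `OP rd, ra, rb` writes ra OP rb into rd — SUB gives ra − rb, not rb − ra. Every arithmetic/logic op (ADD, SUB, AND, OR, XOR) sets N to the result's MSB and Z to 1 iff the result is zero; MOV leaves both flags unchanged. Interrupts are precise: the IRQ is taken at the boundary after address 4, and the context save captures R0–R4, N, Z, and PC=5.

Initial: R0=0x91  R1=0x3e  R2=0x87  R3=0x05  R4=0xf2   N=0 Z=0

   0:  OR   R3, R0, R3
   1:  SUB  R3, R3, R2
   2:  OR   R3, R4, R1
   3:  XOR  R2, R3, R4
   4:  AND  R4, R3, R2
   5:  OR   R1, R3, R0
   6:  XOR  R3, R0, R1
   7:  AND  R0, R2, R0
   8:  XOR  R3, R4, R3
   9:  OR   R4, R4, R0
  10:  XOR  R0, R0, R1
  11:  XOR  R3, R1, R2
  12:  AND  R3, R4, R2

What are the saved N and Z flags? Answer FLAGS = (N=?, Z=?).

after  0: R0=0x91 R1=0x3e R2=0x87 R3=0x95 R4=0xf2  N=1 Z=0
after  1: R0=0x91 R1=0x3e R2=0x87 R3=0x0e R4=0xf2  N=0 Z=0
after  2: R0=0x91 R1=0x3e R2=0x87 R3=0xfe R4=0xf2  N=1 Z=0
after  3: R0=0x91 R1=0x3e R2=0x0c R3=0xfe R4=0xf2  N=0 Z=0
after  4: R0=0x91 R1=0x3e R2=0x0c R3=0xfe R4=0x0c  N=0 Z=0
-- IRQ taken; context saved, return-PC = 5 --

FLAGS = (N=0, Z=0)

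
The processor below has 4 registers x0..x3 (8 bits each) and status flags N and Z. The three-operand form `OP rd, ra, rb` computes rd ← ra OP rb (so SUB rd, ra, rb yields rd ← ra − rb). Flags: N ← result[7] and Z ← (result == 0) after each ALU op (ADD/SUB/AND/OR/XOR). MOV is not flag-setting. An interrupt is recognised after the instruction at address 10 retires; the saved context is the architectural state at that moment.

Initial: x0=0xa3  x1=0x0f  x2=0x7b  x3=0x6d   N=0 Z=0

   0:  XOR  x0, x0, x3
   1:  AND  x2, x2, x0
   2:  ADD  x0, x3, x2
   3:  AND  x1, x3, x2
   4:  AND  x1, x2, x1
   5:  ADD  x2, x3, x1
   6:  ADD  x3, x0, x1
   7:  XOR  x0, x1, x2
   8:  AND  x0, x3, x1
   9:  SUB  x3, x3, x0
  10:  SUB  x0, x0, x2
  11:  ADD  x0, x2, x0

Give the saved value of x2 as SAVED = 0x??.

SAVED = 0xb5

after  0: x0=0xce x1=0x0f x2=0x7b x3=0x6d  N=1 Z=0
after  1: x0=0xce x1=0x0f x2=0x4a x3=0x6d  N=0 Z=0
after  2: x0=0xb7 x1=0x0f x2=0x4a x3=0x6d  N=1 Z=0
after  3: x0=0xb7 x1=0x48 x2=0x4a x3=0x6d  N=0 Z=0
after  4: x0=0xb7 x1=0x48 x2=0x4a x3=0x6d  N=0 Z=0
after  5: x0=0xb7 x1=0x48 x2=0xb5 x3=0x6d  N=1 Z=0
after  6: x0=0xb7 x1=0x48 x2=0xb5 x3=0xff  N=1 Z=0
after  7: x0=0xfd x1=0x48 x2=0xb5 x3=0xff  N=1 Z=0
after  8: x0=0x48 x1=0x48 x2=0xb5 x3=0xff  N=0 Z=0
after  9: x0=0x48 x1=0x48 x2=0xb5 x3=0xb7  N=1 Z=0
after 10: x0=0x93 x1=0x48 x2=0xb5 x3=0xb7  N=1 Z=0
-- IRQ taken; context saved, return-PC = 11 --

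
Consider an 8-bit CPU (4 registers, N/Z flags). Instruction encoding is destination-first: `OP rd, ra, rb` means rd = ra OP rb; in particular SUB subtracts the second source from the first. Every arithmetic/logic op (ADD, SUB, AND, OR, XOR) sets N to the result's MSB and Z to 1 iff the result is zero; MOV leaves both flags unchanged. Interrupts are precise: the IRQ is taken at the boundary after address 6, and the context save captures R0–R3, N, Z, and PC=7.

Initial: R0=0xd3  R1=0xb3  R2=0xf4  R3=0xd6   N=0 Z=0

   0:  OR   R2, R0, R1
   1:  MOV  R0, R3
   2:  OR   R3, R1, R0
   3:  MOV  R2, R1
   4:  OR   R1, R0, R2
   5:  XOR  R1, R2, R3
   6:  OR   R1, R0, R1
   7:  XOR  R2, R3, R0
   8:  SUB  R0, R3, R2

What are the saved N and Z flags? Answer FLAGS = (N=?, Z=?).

after  0: R0=0xd3 R1=0xb3 R2=0xf3 R3=0xd6  N=1 Z=0
after  1: R0=0xd6 R1=0xb3 R2=0xf3 R3=0xd6  N=1 Z=0
after  2: R0=0xd6 R1=0xb3 R2=0xf3 R3=0xf7  N=1 Z=0
after  3: R0=0xd6 R1=0xb3 R2=0xb3 R3=0xf7  N=1 Z=0
after  4: R0=0xd6 R1=0xf7 R2=0xb3 R3=0xf7  N=1 Z=0
after  5: R0=0xd6 R1=0x44 R2=0xb3 R3=0xf7  N=0 Z=0
after  6: R0=0xd6 R1=0xd6 R2=0xb3 R3=0xf7  N=1 Z=0
-- IRQ taken; context saved, return-PC = 7 --

FLAGS = (N=1, Z=0)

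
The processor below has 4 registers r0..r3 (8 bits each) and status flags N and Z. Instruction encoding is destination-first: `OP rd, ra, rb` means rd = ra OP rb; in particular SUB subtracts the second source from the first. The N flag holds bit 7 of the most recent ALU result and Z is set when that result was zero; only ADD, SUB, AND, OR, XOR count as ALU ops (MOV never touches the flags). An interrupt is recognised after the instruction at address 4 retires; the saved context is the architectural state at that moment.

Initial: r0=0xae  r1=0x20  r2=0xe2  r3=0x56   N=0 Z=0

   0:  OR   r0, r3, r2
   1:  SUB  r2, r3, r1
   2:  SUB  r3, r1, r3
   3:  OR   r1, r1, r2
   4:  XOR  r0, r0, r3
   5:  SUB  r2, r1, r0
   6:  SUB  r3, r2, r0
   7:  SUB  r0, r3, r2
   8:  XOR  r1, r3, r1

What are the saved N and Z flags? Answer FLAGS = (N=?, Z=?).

after  0: r0=0xf6 r1=0x20 r2=0xe2 r3=0x56  N=1 Z=0
after  1: r0=0xf6 r1=0x20 r2=0x36 r3=0x56  N=0 Z=0
after  2: r0=0xf6 r1=0x20 r2=0x36 r3=0xca  N=1 Z=0
after  3: r0=0xf6 r1=0x36 r2=0x36 r3=0xca  N=0 Z=0
after  4: r0=0x3c r1=0x36 r2=0x36 r3=0xca  N=0 Z=0
-- IRQ taken; context saved, return-PC = 5 --

FLAGS = (N=0, Z=0)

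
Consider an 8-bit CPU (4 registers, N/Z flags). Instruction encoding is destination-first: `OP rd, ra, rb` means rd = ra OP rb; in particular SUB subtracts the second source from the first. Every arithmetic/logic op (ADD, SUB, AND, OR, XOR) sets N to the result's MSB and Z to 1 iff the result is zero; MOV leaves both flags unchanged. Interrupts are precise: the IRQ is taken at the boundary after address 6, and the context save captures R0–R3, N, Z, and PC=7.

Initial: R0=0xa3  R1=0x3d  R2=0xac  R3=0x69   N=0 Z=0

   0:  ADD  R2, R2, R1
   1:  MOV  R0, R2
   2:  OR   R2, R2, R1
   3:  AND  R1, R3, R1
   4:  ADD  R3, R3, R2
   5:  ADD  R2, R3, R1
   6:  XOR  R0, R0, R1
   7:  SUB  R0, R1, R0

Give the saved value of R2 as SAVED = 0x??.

after  0: R0=0xa3 R1=0x3d R2=0xe9 R3=0x69  N=1 Z=0
after  1: R0=0xe9 R1=0x3d R2=0xe9 R3=0x69  N=1 Z=0
after  2: R0=0xe9 R1=0x3d R2=0xfd R3=0x69  N=1 Z=0
after  3: R0=0xe9 R1=0x29 R2=0xfd R3=0x69  N=0 Z=0
after  4: R0=0xe9 R1=0x29 R2=0xfd R3=0x66  N=0 Z=0
after  5: R0=0xe9 R1=0x29 R2=0x8f R3=0x66  N=1 Z=0
after  6: R0=0xc0 R1=0x29 R2=0x8f R3=0x66  N=1 Z=0
-- IRQ taken; context saved, return-PC = 7 --

SAVED = 0x8f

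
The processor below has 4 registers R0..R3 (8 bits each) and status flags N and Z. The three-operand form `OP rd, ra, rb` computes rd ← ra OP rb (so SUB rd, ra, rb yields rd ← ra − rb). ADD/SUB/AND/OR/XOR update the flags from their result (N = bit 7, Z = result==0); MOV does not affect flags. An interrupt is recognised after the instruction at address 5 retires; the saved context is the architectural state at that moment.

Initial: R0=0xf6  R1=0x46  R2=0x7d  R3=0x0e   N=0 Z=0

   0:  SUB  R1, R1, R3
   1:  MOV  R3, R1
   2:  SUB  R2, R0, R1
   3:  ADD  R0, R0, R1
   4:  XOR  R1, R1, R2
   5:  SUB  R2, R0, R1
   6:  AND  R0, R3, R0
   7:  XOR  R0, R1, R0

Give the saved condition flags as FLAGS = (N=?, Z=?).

after  0: R0=0xf6 R1=0x38 R2=0x7d R3=0x0e  N=0 Z=0
after  1: R0=0xf6 R1=0x38 R2=0x7d R3=0x38  N=0 Z=0
after  2: R0=0xf6 R1=0x38 R2=0xbe R3=0x38  N=1 Z=0
after  3: R0=0x2e R1=0x38 R2=0xbe R3=0x38  N=0 Z=0
after  4: R0=0x2e R1=0x86 R2=0xbe R3=0x38  N=1 Z=0
after  5: R0=0x2e R1=0x86 R2=0xa8 R3=0x38  N=1 Z=0
-- IRQ taken; context saved, return-PC = 6 --

FLAGS = (N=1, Z=0)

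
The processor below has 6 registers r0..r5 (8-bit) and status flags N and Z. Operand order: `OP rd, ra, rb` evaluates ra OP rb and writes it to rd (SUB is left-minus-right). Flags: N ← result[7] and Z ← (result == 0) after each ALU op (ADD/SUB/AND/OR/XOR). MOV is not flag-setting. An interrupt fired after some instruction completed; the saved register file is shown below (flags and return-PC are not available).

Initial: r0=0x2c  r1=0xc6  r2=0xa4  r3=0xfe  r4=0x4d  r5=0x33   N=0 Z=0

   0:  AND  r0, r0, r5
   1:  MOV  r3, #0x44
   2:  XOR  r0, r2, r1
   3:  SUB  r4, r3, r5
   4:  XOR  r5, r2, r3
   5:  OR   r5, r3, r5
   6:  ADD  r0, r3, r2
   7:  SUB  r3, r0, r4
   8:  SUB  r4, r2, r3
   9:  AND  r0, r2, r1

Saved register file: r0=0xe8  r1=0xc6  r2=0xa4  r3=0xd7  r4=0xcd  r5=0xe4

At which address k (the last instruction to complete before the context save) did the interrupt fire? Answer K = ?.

K = 8

after  0: r0=0x20 r1=0xc6 r2=0xa4 r3=0xfe r4=0x4d r5=0x33  N=0 Z=0
after  1: r0=0x20 r1=0xc6 r2=0xa4 r3=0x44 r4=0x4d r5=0x33  N=0 Z=0
after  2: r0=0x62 r1=0xc6 r2=0xa4 r3=0x44 r4=0x4d r5=0x33  N=0 Z=0
after  3: r0=0x62 r1=0xc6 r2=0xa4 r3=0x44 r4=0x11 r5=0x33  N=0 Z=0
after  4: r0=0x62 r1=0xc6 r2=0xa4 r3=0x44 r4=0x11 r5=0xe0  N=1 Z=0
after  5: r0=0x62 r1=0xc6 r2=0xa4 r3=0x44 r4=0x11 r5=0xe4  N=1 Z=0
after  6: r0=0xe8 r1=0xc6 r2=0xa4 r3=0x44 r4=0x11 r5=0xe4  N=1 Z=0
after  7: r0=0xe8 r1=0xc6 r2=0xa4 r3=0xd7 r4=0x11 r5=0xe4  N=1 Z=0
after  8: r0=0xe8 r1=0xc6 r2=0xa4 r3=0xd7 r4=0xcd r5=0xe4  N=1 Z=0
-- IRQ taken; context saved, return-PC = 9 --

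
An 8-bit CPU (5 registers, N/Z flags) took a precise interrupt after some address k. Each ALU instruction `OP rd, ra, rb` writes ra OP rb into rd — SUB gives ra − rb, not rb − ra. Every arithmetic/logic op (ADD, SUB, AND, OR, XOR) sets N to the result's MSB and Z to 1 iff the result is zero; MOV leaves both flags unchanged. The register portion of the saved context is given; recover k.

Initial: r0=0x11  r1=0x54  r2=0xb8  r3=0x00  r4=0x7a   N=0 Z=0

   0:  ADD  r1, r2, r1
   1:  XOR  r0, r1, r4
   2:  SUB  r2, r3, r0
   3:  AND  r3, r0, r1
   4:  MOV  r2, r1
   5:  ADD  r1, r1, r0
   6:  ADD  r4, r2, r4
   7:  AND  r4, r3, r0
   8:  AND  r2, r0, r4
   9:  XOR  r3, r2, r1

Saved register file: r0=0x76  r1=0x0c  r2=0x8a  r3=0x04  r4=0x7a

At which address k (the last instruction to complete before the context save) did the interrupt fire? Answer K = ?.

K = 3

after  0: r0=0x11 r1=0x0c r2=0xb8 r3=0x00 r4=0x7a  N=0 Z=0
after  1: r0=0x76 r1=0x0c r2=0xb8 r3=0x00 r4=0x7a  N=0 Z=0
after  2: r0=0x76 r1=0x0c r2=0x8a r3=0x00 r4=0x7a  N=1 Z=0
after  3: r0=0x76 r1=0x0c r2=0x8a r3=0x04 r4=0x7a  N=0 Z=0
-- IRQ taken; context saved, return-PC = 4 --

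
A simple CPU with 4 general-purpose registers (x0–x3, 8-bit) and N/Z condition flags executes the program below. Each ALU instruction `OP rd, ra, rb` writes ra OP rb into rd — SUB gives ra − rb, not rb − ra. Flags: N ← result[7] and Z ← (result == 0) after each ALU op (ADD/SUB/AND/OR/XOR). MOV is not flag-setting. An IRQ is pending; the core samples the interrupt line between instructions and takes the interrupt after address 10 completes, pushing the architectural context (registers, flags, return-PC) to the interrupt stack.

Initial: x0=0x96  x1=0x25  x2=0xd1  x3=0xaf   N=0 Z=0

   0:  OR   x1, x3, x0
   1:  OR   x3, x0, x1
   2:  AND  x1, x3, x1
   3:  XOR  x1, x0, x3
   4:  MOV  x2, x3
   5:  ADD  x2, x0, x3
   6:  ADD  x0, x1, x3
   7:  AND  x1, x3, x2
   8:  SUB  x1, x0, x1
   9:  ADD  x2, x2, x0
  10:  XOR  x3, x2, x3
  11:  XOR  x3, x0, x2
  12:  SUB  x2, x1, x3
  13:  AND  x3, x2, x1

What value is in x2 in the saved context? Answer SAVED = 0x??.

after  0: x0=0x96 x1=0xbf x2=0xd1 x3=0xaf  N=1 Z=0
after  1: x0=0x96 x1=0xbf x2=0xd1 x3=0xbf  N=1 Z=0
after  2: x0=0x96 x1=0xbf x2=0xd1 x3=0xbf  N=1 Z=0
after  3: x0=0x96 x1=0x29 x2=0xd1 x3=0xbf  N=0 Z=0
after  4: x0=0x96 x1=0x29 x2=0xbf x3=0xbf  N=0 Z=0
after  5: x0=0x96 x1=0x29 x2=0x55 x3=0xbf  N=0 Z=0
after  6: x0=0xe8 x1=0x29 x2=0x55 x3=0xbf  N=1 Z=0
after  7: x0=0xe8 x1=0x15 x2=0x55 x3=0xbf  N=0 Z=0
after  8: x0=0xe8 x1=0xd3 x2=0x55 x3=0xbf  N=1 Z=0
after  9: x0=0xe8 x1=0xd3 x2=0x3d x3=0xbf  N=0 Z=0
after 10: x0=0xe8 x1=0xd3 x2=0x3d x3=0x82  N=1 Z=0
-- IRQ taken; context saved, return-PC = 11 --

SAVED = 0x3d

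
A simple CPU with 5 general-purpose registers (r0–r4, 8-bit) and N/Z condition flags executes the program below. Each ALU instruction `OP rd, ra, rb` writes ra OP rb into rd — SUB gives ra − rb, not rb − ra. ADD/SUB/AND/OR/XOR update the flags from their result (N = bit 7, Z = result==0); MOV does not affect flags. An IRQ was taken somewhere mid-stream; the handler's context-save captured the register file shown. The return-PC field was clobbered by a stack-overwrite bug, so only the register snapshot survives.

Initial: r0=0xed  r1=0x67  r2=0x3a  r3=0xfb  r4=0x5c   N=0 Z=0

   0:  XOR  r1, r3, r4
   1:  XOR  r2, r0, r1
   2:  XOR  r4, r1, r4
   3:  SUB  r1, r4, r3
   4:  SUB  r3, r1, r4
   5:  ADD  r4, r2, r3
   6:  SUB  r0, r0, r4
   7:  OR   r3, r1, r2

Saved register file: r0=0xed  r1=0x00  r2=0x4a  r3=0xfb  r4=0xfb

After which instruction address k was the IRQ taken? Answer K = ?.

K = 3

after  0: r0=0xed r1=0xa7 r2=0x3a r3=0xfb r4=0x5c  N=1 Z=0
after  1: r0=0xed r1=0xa7 r2=0x4a r3=0xfb r4=0x5c  N=0 Z=0
after  2: r0=0xed r1=0xa7 r2=0x4a r3=0xfb r4=0xfb  N=1 Z=0
after  3: r0=0xed r1=0x00 r2=0x4a r3=0xfb r4=0xfb  N=0 Z=1
-- IRQ taken; context saved, return-PC = 4 --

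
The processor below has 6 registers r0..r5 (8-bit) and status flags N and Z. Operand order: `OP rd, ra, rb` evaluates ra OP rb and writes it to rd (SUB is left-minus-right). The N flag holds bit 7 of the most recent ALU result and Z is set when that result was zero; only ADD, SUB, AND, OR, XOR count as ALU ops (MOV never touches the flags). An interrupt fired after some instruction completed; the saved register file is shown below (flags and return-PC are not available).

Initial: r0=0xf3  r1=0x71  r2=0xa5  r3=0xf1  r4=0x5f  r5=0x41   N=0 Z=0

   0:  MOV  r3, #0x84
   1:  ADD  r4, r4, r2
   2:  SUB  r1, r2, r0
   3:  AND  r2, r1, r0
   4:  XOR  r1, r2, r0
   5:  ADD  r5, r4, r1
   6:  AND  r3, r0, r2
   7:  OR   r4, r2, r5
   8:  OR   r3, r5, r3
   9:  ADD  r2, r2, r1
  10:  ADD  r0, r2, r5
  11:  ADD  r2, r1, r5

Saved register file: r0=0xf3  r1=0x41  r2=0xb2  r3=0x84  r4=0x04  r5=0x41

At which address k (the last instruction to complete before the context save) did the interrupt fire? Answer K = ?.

after  0: r0=0xf3 r1=0x71 r2=0xa5 r3=0x84 r4=0x5f r5=0x41  N=0 Z=0
after  1: r0=0xf3 r1=0x71 r2=0xa5 r3=0x84 r4=0x04 r5=0x41  N=0 Z=0
after  2: r0=0xf3 r1=0xb2 r2=0xa5 r3=0x84 r4=0x04 r5=0x41  N=1 Z=0
after  3: r0=0xf3 r1=0xb2 r2=0xb2 r3=0x84 r4=0x04 r5=0x41  N=1 Z=0
after  4: r0=0xf3 r1=0x41 r2=0xb2 r3=0x84 r4=0x04 r5=0x41  N=0 Z=0
-- IRQ taken; context saved, return-PC = 5 --

K = 4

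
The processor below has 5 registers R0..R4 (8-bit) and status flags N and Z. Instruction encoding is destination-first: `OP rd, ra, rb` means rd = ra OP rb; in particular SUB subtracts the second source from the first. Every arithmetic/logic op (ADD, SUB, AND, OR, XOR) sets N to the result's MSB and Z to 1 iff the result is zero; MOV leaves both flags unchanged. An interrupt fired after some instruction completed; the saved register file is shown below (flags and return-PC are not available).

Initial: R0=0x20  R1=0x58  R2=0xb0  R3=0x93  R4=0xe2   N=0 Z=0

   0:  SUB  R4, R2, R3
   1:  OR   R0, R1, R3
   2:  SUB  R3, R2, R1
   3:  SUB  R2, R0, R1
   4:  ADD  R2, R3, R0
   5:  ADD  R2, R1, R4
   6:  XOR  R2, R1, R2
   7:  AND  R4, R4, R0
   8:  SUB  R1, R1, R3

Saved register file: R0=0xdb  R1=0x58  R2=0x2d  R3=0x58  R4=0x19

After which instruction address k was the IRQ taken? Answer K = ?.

K = 7

after  0: R0=0x20 R1=0x58 R2=0xb0 R3=0x93 R4=0x1d  N=0 Z=0
after  1: R0=0xdb R1=0x58 R2=0xb0 R3=0x93 R4=0x1d  N=1 Z=0
after  2: R0=0xdb R1=0x58 R2=0xb0 R3=0x58 R4=0x1d  N=0 Z=0
after  3: R0=0xdb R1=0x58 R2=0x83 R3=0x58 R4=0x1d  N=1 Z=0
after  4: R0=0xdb R1=0x58 R2=0x33 R3=0x58 R4=0x1d  N=0 Z=0
after  5: R0=0xdb R1=0x58 R2=0x75 R3=0x58 R4=0x1d  N=0 Z=0
after  6: R0=0xdb R1=0x58 R2=0x2d R3=0x58 R4=0x1d  N=0 Z=0
after  7: R0=0xdb R1=0x58 R2=0x2d R3=0x58 R4=0x19  N=0 Z=0
-- IRQ taken; context saved, return-PC = 8 --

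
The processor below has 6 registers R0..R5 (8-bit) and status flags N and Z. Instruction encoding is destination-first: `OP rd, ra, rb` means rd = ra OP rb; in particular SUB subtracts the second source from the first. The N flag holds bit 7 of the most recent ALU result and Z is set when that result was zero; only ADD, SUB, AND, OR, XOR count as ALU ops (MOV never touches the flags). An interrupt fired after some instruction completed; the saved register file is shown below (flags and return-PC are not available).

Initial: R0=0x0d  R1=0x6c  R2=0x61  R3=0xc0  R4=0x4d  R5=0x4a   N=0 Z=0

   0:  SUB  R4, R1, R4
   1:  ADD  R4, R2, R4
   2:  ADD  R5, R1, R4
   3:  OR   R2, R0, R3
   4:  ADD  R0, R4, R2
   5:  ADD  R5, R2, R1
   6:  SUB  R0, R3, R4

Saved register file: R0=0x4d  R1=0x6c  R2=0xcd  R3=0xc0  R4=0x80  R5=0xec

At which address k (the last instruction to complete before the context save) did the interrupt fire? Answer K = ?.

K = 4

after  0: R0=0x0d R1=0x6c R2=0x61 R3=0xc0 R4=0x1f R5=0x4a  N=0 Z=0
after  1: R0=0x0d R1=0x6c R2=0x61 R3=0xc0 R4=0x80 R5=0x4a  N=1 Z=0
after  2: R0=0x0d R1=0x6c R2=0x61 R3=0xc0 R4=0x80 R5=0xec  N=1 Z=0
after  3: R0=0x0d R1=0x6c R2=0xcd R3=0xc0 R4=0x80 R5=0xec  N=1 Z=0
after  4: R0=0x4d R1=0x6c R2=0xcd R3=0xc0 R4=0x80 R5=0xec  N=0 Z=0
-- IRQ taken; context saved, return-PC = 5 --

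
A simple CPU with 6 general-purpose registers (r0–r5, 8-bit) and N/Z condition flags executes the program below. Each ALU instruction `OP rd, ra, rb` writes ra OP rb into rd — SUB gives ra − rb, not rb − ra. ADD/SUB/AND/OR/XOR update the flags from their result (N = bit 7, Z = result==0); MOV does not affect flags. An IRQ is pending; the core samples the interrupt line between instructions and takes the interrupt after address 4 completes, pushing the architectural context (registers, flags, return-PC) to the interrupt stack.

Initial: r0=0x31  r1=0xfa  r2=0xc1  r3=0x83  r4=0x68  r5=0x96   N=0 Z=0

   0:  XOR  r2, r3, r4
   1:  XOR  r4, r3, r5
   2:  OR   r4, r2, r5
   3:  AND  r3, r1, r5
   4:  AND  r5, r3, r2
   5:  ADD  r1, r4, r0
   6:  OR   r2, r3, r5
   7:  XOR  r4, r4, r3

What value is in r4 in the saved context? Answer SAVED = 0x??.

after  0: r0=0x31 r1=0xfa r2=0xeb r3=0x83 r4=0x68 r5=0x96  N=1 Z=0
after  1: r0=0x31 r1=0xfa r2=0xeb r3=0x83 r4=0x15 r5=0x96  N=0 Z=0
after  2: r0=0x31 r1=0xfa r2=0xeb r3=0x83 r4=0xff r5=0x96  N=1 Z=0
after  3: r0=0x31 r1=0xfa r2=0xeb r3=0x92 r4=0xff r5=0x96  N=1 Z=0
after  4: r0=0x31 r1=0xfa r2=0xeb r3=0x92 r4=0xff r5=0x82  N=1 Z=0
-- IRQ taken; context saved, return-PC = 5 --

SAVED = 0xff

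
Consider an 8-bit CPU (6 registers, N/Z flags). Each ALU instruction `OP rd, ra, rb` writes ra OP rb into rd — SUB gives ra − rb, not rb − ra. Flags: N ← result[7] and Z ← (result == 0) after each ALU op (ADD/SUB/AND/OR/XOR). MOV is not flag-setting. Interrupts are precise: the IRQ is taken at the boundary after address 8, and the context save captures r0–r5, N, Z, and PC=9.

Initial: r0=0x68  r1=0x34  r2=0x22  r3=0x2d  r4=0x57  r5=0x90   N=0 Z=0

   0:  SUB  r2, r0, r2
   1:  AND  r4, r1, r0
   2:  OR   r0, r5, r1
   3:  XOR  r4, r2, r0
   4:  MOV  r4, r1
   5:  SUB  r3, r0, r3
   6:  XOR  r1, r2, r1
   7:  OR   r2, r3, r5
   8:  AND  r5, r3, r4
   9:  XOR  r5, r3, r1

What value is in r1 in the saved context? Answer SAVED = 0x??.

SAVED = 0x72

after  0: r0=0x68 r1=0x34 r2=0x46 r3=0x2d r4=0x57 r5=0x90  N=0 Z=0
after  1: r0=0x68 r1=0x34 r2=0x46 r3=0x2d r4=0x20 r5=0x90  N=0 Z=0
after  2: r0=0xb4 r1=0x34 r2=0x46 r3=0x2d r4=0x20 r5=0x90  N=1 Z=0
after  3: r0=0xb4 r1=0x34 r2=0x46 r3=0x2d r4=0xf2 r5=0x90  N=1 Z=0
after  4: r0=0xb4 r1=0x34 r2=0x46 r3=0x2d r4=0x34 r5=0x90  N=1 Z=0
after  5: r0=0xb4 r1=0x34 r2=0x46 r3=0x87 r4=0x34 r5=0x90  N=1 Z=0
after  6: r0=0xb4 r1=0x72 r2=0x46 r3=0x87 r4=0x34 r5=0x90  N=0 Z=0
after  7: r0=0xb4 r1=0x72 r2=0x97 r3=0x87 r4=0x34 r5=0x90  N=1 Z=0
after  8: r0=0xb4 r1=0x72 r2=0x97 r3=0x87 r4=0x34 r5=0x04  N=0 Z=0
-- IRQ taken; context saved, return-PC = 9 --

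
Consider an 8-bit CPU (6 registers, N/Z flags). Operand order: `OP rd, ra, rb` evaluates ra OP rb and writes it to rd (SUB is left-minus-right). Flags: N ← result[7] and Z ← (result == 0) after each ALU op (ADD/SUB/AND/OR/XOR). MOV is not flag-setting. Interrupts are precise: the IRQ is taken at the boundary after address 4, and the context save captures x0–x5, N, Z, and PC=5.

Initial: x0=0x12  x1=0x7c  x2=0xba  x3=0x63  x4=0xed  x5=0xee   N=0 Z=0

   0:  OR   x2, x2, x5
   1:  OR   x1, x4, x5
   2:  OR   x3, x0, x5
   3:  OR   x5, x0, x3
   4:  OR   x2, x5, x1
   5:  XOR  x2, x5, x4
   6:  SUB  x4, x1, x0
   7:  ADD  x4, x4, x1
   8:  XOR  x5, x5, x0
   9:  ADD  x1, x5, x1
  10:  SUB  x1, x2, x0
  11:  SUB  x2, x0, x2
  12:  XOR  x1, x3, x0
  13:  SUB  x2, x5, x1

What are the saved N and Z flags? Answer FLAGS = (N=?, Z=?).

after  0: x0=0x12 x1=0x7c x2=0xfe x3=0x63 x4=0xed x5=0xee  N=1 Z=0
after  1: x0=0x12 x1=0xef x2=0xfe x3=0x63 x4=0xed x5=0xee  N=1 Z=0
after  2: x0=0x12 x1=0xef x2=0xfe x3=0xfe x4=0xed x5=0xee  N=1 Z=0
after  3: x0=0x12 x1=0xef x2=0xfe x3=0xfe x4=0xed x5=0xfe  N=1 Z=0
after  4: x0=0x12 x1=0xef x2=0xff x3=0xfe x4=0xed x5=0xfe  N=1 Z=0
-- IRQ taken; context saved, return-PC = 5 --

FLAGS = (N=1, Z=0)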